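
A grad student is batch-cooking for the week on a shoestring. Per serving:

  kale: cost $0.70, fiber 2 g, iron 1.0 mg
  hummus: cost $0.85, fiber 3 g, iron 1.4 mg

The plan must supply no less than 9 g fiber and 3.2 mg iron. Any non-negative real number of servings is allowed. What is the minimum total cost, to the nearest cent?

Check every corner: each single food scaled to meet both minima, and each pair solved so both constraints bind.
kale only: max(9/2, 3.2/1.0) = 4.5 servings → $3.15.
hummus only: max(9/3, 3.2/1.4) = 3 servings → $2.55.
kale + hummus with both targets exact would need a negative amount; discard.
Cheapest feasible corner: $2.55.

$2.55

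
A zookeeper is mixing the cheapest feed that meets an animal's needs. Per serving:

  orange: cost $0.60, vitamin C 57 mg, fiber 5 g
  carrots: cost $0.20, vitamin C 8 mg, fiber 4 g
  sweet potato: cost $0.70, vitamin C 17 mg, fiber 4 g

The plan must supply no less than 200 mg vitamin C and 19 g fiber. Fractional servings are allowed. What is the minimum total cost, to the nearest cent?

Minimising a linear cost over {vitamin C ≥ 200, fiber ≥ 19, servings ≥ 0} — the optimum is at a vertex, using one or two foods.
orange only: max(200/57, 19/5) = 3.8 servings → $2.28.
carrots only: max(200/8, 19/4) = 25 servings → $5.00.
sweet potato only: max(200/17, 19/4) = 11.76 servings → $8.24.
orange + carrots with both tight: 3.447 servings and 0.4415 servings → $2.16.
orange + sweet potato with both tight: 3.336 servings and 0.5804 servings → $2.41.
carrots + sweet potato: the both-tight solution has a negative serving — not a feasible corner.
The minimum over all feasible corners is $2.16.

$2.16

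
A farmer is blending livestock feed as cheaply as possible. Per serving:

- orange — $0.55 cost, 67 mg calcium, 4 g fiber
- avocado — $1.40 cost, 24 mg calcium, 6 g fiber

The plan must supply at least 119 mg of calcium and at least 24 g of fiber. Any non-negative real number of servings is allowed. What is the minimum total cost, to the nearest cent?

$3.30

With two linear requirements the optimum uses one or two foods; enumerate the corners.
orange only: max(119/67, 24/4) = 6 servings → $3.30.
avocado only: max(119/24, 24/6) = 4.958 servings → $6.94.
orange + avocado with both tight: 0.451 servings and 3.699 servings → $5.43.
So the least-cost plan costs $3.30.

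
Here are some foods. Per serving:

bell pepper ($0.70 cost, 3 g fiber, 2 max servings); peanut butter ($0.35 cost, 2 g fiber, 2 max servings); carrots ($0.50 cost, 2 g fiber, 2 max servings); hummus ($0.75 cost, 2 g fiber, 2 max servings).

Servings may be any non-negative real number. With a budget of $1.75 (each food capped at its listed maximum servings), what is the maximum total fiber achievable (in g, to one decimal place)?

8.5 g

Fiber per dollar: peanut butter 5.714, bell pepper 4.286, carrots 4, hummus 2.667.
Take 2 servings of peanut butter: spends $0.70, +4.0 g fiber (running total 4.0 g).
Take 1.5 servings of bell pepper: spends $1.05, +4.5 g fiber (running total 8.5 g).
Filling greedily by fiber-per-dollar is optimal for one linear limit, giving 8.5 g.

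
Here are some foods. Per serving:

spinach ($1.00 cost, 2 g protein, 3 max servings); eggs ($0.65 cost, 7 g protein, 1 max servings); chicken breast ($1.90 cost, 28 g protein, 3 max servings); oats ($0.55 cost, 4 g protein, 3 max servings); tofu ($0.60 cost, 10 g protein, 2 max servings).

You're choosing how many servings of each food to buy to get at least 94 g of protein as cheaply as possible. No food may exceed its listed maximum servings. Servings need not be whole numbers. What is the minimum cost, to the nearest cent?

$6.22

Cost per g of protein: tofu $0.0600, chicken breast $0.0679, eggs $0.0929, oats $0.1375, spinach $0.5000.
Take 2 servings of tofu: +20.0 g protein for $1.20 (total $1.20, still need 74.0 g).
Take 2.643 servings of chicken breast: +74.0 g protein for $5.02 (total $6.22, still need 0.0 g).
Filling from the cheapest source first is optimal under one linear minimum: $6.22.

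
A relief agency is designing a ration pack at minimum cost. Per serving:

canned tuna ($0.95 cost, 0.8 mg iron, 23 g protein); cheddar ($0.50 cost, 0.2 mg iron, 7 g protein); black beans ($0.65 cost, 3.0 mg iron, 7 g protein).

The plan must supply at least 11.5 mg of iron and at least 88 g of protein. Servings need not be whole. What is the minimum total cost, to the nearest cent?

$4.74

With two linear requirements the optimum uses one or two foods; enumerate the corners.
canned tuna only: max(11.5/0.8, 88/23) = 14.38 servings → $13.66.
cheddar only: max(11.5/0.2, 88/7) = 57.5 servings → $28.75.
black beans only: max(11.5/3.0, 88/7) = 12.57 servings → $8.17.
canned tuna + cheddar: intersection lies outside the first quadrant.
canned tuna + black beans with both tight: 2.894 servings and 3.062 servings → $4.74.
cheddar + black beans with both tight: 9.362 servings and 3.209 servings → $6.77.
The minimum over all feasible corners is $4.74.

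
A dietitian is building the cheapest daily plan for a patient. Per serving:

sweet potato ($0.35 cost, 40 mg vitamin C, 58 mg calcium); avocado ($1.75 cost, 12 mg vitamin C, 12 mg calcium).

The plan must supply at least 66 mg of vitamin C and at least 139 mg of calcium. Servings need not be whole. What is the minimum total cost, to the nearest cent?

A basic optimal solution has at most two foods positive. Try each food alone and each pair with both targets met exactly.
sweet potato only: max(66/40, 139/58) = 2.397 servings → $0.84.
avocado only: max(66/12, 139/12) = 11.58 servings → $20.27.
sweet potato + avocado with both targets exact would need a negative amount; discard.
So the least-cost plan costs $0.84.

$0.84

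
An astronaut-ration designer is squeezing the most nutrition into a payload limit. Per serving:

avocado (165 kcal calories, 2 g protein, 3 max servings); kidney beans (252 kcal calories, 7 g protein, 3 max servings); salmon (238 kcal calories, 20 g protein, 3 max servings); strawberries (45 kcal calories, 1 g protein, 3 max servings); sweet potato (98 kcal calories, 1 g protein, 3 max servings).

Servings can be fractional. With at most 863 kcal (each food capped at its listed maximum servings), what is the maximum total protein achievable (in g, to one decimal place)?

Protein per kcal: salmon 0.08403, kidney beans 0.02778, strawberries 0.02222, avocado 0.01212, sweet potato 0.0102.
Take 3 servings of salmon: uses 714 kcal, +60.0 g protein (running total 60.0 g).
Take 0.5913 servings of kidney beans: uses 149 kcal, +4.1 g protein (running total 64.1 g).
Filling greedily by protein-per-kcal is optimal for one linear limit, giving 64.1 g.

64.1 g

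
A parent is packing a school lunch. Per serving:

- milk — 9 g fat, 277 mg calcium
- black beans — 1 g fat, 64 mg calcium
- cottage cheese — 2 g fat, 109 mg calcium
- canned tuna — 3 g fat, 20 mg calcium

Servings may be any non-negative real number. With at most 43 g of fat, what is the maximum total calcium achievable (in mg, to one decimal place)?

2752.0 mg

Calcium per g fat: black beans 64, cottage cheese 54.5, milk 30.78, canned tuna 6.667.
With no serving limits, spend the whole fat allowance on black beans: 43 g / 1 g × 64 mg = 2752.0 mg.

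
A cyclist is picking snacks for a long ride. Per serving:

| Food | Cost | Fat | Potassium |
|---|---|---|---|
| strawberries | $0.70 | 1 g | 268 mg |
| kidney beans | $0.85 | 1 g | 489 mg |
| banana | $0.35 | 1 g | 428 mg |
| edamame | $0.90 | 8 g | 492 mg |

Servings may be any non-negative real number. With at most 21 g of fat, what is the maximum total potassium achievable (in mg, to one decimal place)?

Potassium per g fat: kidney beans 489, banana 428, strawberries 268, edamame 61.5.
With no serving limits, spend the whole fat allowance on kidney beans: 21 g / 1 g × 489 mg = 10269.0 mg.

10269.0 mg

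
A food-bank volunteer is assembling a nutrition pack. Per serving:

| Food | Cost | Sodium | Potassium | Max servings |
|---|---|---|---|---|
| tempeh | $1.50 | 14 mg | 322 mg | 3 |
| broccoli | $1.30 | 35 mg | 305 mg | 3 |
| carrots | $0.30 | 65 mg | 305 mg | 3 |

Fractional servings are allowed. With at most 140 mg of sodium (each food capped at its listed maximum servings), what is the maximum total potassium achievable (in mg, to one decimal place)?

Potassium per mg sodium: tempeh 23, broccoli 8.714, carrots 4.692.
Take 3 servings of tempeh: uses 42 mg sodium, +966.0 mg potassium (running total 966.0 mg).
Take 2.8 servings of broccoli: uses 98 mg sodium, +854.0 mg potassium (running total 1820.0 mg).
Greedy by best ratio exhausts the sodium allowance optimally: 1820.0 mg.

1820.0 mg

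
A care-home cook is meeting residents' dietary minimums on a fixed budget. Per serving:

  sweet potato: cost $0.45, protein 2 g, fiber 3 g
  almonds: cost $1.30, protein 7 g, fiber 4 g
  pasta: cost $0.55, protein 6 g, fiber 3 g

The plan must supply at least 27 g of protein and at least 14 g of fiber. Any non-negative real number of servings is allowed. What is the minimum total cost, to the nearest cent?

$2.54

Two binding constraints pin down two serving amounts, so the optimal mix uses at most two foods. The candidates are each food alone (scaled to the tighter of protein/fiber) and each pair with both constraints tight.
sweet potato only: max(27/2, 14/3) = 13.5 servings → $6.08.
almonds only: max(27/7, 14/4) = 3.857 servings → $5.01.
pasta only: max(27/6, 14/3) = 4.667 servings → $2.57.
sweet potato + almonds: the both-tight solution has a negative serving — not a feasible corner.
sweet potato + pasta with both tight: 0.25 servings and 4.417 servings → $2.54.
almonds + pasta with both tight: 1 serving and 3.333 servings → $3.13.
The minimum over all feasible corners is $2.54.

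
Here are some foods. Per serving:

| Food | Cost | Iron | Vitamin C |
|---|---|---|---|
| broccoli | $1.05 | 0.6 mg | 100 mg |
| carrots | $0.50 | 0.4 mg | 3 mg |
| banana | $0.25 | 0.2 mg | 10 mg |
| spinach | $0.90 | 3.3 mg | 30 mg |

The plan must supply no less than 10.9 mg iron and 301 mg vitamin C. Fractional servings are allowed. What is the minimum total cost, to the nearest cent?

For a min-cost LP with two ≥-constraints, a basic feasible solution has at most two positive variables.
broccoli only: max(10.9/0.6, 301/100) = 18.17 servings → $19.07.
carrots only: max(10.9/0.4, 301/3) = 100.3 servings → $50.17.
banana only: max(10.9/0.2, 301/10) = 54.5 servings → $13.62.
spinach only: max(10.9/3.3, 301/30) = 10.03 servings → $9.03.
broccoli + carrots with both tight: 2.296 servings and 23.81 servings → $14.31.
broccoli + banana: the both-tight solution has a negative serving — not a feasible corner.
broccoli + spinach with both tight: 2.136 servings and 2.915 servings → $4.87.
carrots + banana with both tight: 14.35 servings and 25.79 servings → $13.62.
carrots + spinach: intersection lies outside the first quadrant.
banana + spinach with both tight: 24.68 servings and 1.807 servings → $7.80.
So the least-cost plan costs $4.87.

$4.87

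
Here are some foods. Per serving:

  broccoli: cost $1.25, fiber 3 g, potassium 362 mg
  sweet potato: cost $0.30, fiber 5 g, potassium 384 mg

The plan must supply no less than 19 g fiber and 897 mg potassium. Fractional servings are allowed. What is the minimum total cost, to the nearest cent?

For a min-cost LP with two ≥-constraints, a basic feasible solution has at most two positive variables.
broccoli only: max(19/3, 897/362) = 6.333 servings → $7.92.
sweet potato only: max(19/5, 897/384) = 3.8 servings → $1.14.
broccoli + sweet potato: the both-tight solution has a negative serving — not a feasible corner.
The minimum over all feasible corners is $1.14.

$1.14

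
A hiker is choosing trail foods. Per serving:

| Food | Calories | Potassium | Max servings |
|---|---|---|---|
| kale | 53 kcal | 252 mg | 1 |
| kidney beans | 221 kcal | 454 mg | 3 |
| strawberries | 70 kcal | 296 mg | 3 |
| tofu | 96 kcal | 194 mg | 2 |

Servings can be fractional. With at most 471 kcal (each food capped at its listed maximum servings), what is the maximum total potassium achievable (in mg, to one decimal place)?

Potassium per kcal: kale 4.755, strawberries 4.229, kidney beans 2.054, tofu 2.021.
Take 1 serving of kale: uses 53 kcal, +252.0 mg potassium (running total 252.0 mg).
Take 3 servings of strawberries: uses 210 kcal, +888.0 mg potassium (running total 1140.0 mg).
Take 0.9412 servings of kidney beans: uses 208 kcal, +427.3 mg potassium (running total 1567.3 mg).
Filling greedily by potassium-per-kcal is optimal for one linear limit, giving 1567.3 mg.

1567.3 mg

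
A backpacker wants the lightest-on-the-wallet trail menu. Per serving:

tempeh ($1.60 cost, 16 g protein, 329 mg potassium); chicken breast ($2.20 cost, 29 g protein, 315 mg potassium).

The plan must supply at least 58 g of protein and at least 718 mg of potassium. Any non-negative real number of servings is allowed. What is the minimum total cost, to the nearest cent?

$4.62

Minimising a linear cost over {protein ≥ 58, potassium ≥ 718, servings ≥ 0} — the optimum is at a vertex, using one or two foods.
tempeh only: max(58/16, 718/329) = 3.625 servings → $5.80.
chicken breast only: max(58/29, 718/315) = 2.279 servings → $5.01.
tempeh + chicken breast with both tight: 0.567 servings and 1.687 servings → $4.62.
So the least-cost plan costs $4.62.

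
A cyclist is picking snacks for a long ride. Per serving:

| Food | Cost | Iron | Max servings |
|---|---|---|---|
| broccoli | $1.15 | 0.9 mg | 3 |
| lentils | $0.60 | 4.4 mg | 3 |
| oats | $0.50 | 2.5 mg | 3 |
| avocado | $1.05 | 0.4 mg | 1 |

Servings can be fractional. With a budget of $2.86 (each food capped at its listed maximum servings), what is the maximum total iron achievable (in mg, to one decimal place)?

18.5 mg

Iron per dollar: lentils 7.333, oats 5, broccoli 0.7826, avocado 0.381.
Take 3 servings of lentils: spends $1.80, +13.2 mg iron (running total 13.2 mg).
Take 2.12 servings of oats: spends $1.06, +5.3 mg iron (running total 18.5 mg).
Filling greedily by iron-per-dollar is optimal for one linear limit, giving 18.5 mg.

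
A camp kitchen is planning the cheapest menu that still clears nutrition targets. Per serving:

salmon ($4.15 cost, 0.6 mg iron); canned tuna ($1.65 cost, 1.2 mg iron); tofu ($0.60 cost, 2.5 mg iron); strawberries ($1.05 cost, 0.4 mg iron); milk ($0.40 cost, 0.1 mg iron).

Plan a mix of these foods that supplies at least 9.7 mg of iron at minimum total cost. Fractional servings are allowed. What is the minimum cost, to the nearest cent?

Cost per mg of iron: tofu $0.2400, canned tuna $1.3750, strawberries $2.6250, milk $4.0000, salmon $6.9167.
With no serving limits, use only tofu: 9.7 mg / 2.5 mg = 3.88 servings × $0.60 = $2.33.

$2.33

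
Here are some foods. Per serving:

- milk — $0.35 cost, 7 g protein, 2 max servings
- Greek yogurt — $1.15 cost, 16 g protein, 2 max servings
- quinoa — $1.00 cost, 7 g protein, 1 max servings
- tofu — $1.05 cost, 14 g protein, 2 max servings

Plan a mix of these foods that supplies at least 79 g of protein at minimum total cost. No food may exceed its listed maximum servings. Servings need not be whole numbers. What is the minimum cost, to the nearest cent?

$5.81

Cost per g of protein: milk $0.0500, Greek yogurt $0.0719, tofu $0.0750, quinoa $0.1429.
Take 2 servings of milk: +14.0 g protein for $0.70 (total $0.70, still need 65.0 g).
Take 2 servings of Greek yogurt: +32.0 g protein for $2.30 (total $3.00, still need 33.0 g).
Take 2 servings of tofu: +28.0 g protein for $2.10 (total $5.10, still need 5.0 g).
Take 0.7143 servings of quinoa: +5.0 g protein for $0.71 (total $5.81, still need 0.0 g).
Greedy by cheapest-per-g is optimal for a single linear constraint, so the minimum cost is $5.81.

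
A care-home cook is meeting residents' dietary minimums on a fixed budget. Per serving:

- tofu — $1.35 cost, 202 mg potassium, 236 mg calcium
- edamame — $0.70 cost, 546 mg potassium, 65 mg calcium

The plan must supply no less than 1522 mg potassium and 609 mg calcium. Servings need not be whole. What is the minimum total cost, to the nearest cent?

$4.15

With two linear requirements the optimum uses one or two foods; enumerate the corners.
tofu only: max(1522/202, 609/236) = 7.535 servings → $10.17.
edamame only: max(1522/546, 609/65) = 9.369 servings → $6.56.
tofu + edamame with both tight: 2.018 servings and 2.041 servings → $4.15.
The minimum over all feasible corners is $4.15.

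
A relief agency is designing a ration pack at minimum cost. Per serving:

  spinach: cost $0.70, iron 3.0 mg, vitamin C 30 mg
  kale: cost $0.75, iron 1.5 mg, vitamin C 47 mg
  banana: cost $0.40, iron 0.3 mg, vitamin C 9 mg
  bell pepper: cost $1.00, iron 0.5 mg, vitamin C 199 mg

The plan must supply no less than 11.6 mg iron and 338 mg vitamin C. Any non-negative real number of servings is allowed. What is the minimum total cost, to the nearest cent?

$3.72

Check every corner: each single food scaled to meet both minima, and each pair solved so both constraints bind.
spinach only: max(11.6/3.0, 338/30) = 11.27 servings → $7.89.
kale only: max(11.6/1.5, 338/47) = 7.733 servings → $5.80.
banana only: max(11.6/0.3, 338/9) = 38.67 servings → $15.47.
bell pepper only: max(11.6/0.5, 338/199) = 23.2 servings → $23.20.
spinach + kale with both tight: 0.3979 servings and 6.938 servings → $5.48.
spinach + banana with both tight: 0.1667 servings and 37 servings → $14.92.
spinach + bell pepper with both tight: 3.676 servings and 1.144 servings → $3.72.
kale + banana with both targets exact would need a negative amount; discard.
kale + bell pepper: intersection lies outside the first quadrant.
banana + bell pepper: the both-tight solution has a negative serving — not a feasible corner.
Cheapest feasible corner: $3.72.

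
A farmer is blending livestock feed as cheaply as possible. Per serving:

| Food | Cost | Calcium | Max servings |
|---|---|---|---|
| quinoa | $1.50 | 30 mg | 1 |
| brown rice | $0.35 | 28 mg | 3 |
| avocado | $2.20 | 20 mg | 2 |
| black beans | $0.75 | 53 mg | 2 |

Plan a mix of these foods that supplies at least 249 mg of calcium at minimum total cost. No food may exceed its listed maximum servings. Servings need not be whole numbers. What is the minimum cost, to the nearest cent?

$7.24

Cost per mg of calcium: brown rice $0.0125, black beans $0.0142, quinoa $0.0500, avocado $0.1100.
Take 3 servings of brown rice: +84.0 mg calcium for $1.05 (total $1.05, still need 165.0 mg).
Take 2 servings of black beans: +106.0 mg calcium for $1.50 (total $2.55, still need 59.0 mg).
Take 1 serving of quinoa: +30.0 mg calcium for $1.50 (total $4.05, still need 29.0 mg).
Take 1.45 servings of avocado: +29.0 mg calcium for $3.19 (total $7.24, still need 0.0 mg).
Greedy by cheapest-per-mg is optimal for a single linear constraint, so the minimum cost is $7.24.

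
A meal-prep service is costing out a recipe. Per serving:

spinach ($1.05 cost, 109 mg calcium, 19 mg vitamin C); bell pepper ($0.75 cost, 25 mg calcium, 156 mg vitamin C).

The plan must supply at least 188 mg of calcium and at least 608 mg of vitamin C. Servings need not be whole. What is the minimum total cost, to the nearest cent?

$3.74

A basic optimal solution has at most two foods positive. Try each food alone and each pair with both targets met exactly.
spinach only: max(188/109, 608/19) = 32 servings → $33.60.
bell pepper only: max(188/25, 608/156) = 7.52 servings → $5.64.
spinach + bell pepper with both tight: 0.8547 servings and 3.793 servings → $3.74.
Cheapest feasible corner: $3.74.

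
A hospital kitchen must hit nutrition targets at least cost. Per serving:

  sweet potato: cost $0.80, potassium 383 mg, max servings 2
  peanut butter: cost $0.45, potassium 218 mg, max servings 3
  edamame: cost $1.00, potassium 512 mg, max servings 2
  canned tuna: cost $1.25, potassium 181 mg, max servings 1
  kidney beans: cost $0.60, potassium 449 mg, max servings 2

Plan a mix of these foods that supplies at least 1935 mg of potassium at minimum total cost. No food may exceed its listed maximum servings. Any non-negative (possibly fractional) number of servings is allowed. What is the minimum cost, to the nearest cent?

$3.23

Cost per mg of potassium: kidney beans $0.0013, edamame $0.0020, peanut butter $0.0021, sweet potato $0.0021, canned tuna $0.0069.
Take 2 servings of kidney beans: +898.0 mg potassium for $1.20 (total $1.20, still need 1037.0 mg).
Take 2 servings of edamame: +1024.0 mg potassium for $2.00 (total $3.20, still need 13.0 mg).
Take 0.05963 servings of peanut butter: +13.0 mg potassium for $0.03 (total $3.23, still need 0.0 mg).
Greedy by cheapest-per-mg is optimal for a single linear constraint, so the minimum cost is $3.23.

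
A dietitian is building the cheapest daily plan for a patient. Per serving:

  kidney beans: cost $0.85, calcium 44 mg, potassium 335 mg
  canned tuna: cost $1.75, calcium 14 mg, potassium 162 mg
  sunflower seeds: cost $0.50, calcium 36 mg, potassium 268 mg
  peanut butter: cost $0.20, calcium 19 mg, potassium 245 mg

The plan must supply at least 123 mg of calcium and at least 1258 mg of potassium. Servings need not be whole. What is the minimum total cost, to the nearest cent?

$1.29

This is a tiny linear program; its minimum lies at a vertex of the feasible set. List the vertices and price them.
kidney beans only: max(123/44, 1258/335) = 3.755 servings → $3.19.
canned tuna only: max(123/14, 1258/162) = 8.786 servings → $15.38.
sunflower seeds only: max(123/36, 1258/268) = 4.694 servings → $2.35.
peanut butter only: max(123/19, 1258/245) = 6.474 servings → $1.29.
kidney beans + canned tuna with both tight: 0.9491 servings and 5.803 servings → $10.96.
kidney beans + sunflower seeds with both targets exact would need a negative amount; discard.
kidney beans + peanut butter with both tight: 1.412 servings and 3.204 servings → $1.84.
canned tuna + sunflower seeds with both tight: 5.925 servings and 1.113 servings → $10.93.
canned tuna + peanut butter with both targets exact would need a negative amount; discard.
sunflower seeds + peanut butter with both tight: 1.672 servings and 3.306 servings → $1.50.
Cheapest feasible corner: $1.29.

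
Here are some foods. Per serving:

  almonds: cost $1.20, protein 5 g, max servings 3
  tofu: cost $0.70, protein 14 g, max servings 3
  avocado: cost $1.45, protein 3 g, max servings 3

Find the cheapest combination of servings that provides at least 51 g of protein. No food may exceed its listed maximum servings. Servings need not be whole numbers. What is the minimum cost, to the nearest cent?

Cost per g of protein: tofu $0.0500, almonds $0.2400, avocado $0.4833.
Take 3 servings of tofu: +42.0 g protein for $2.10 (total $2.10, still need 9.0 g).
Take 1.8 servings of almonds: +9.0 g protein for $2.16 (total $4.26, still need 0.0 g).
Greedy by cheapest-per-g is optimal for a single linear constraint, so the minimum cost is $4.26.

$4.26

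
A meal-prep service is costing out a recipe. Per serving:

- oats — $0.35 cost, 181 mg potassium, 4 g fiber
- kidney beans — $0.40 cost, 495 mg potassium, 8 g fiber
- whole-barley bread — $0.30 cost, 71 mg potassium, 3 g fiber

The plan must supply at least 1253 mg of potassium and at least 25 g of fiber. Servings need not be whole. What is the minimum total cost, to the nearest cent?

$1.25

Two binding constraints pin down two serving amounts, so the optimal mix uses at most two foods. The candidates are each food alone (scaled to the tighter of potassium/fiber) and each pair with both constraints tight.
oats only: max(1253/181, 25/4) = 6.923 servings → $2.42.
kidney beans only: max(1253/495, 25/8) = 3.125 servings → $1.25.
whole-barley bread only: max(1253/71, 25/3) = 17.65 servings → $5.29.
oats + kidney beans with both tight: 4.419 servings and 0.9154 servings → $1.91.
oats + whole-barley bread with both targets exact would need a negative amount; discard.
kidney beans + whole-barley bread with both tight: 2.164 servings and 2.564 servings → $1.63.
Cheapest feasible corner: $1.25.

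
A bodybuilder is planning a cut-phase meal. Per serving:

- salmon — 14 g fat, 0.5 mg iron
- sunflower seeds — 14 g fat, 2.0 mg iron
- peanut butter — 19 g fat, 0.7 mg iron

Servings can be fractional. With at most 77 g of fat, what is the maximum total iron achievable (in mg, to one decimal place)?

11.0 mg

Iron per g fat: sunflower seeds 0.1429, peanut butter 0.03684, salmon 0.03571.
With no serving limits, spend the whole fat allowance on sunflower seeds: 77 g / 14 g × 2.0 mg = 11.0 mg.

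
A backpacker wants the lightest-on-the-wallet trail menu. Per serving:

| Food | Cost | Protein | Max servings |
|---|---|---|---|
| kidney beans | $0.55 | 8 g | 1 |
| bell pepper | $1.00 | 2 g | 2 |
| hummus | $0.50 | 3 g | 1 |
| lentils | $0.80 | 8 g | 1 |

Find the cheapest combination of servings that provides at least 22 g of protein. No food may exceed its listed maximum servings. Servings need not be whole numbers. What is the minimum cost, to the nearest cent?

Cost per g of protein: kidney beans $0.0688, lentils $0.1000, hummus $0.1667, bell pepper $0.5000.
Take 1 serving of kidney beans: +8.0 g protein for $0.55 (total $0.55, still need 14.0 g).
Take 1 serving of lentils: +8.0 g protein for $0.80 (total $1.35, still need 6.0 g).
Take 1 serving of hummus: +3.0 g protein for $0.50 (total $1.85, still need 3.0 g).
Take 1.5 servings of bell pepper: +3.0 g protein for $1.50 (total $3.35, still need 0.0 g).
Greedy by cheapest-per-g is optimal for a single linear constraint, so the minimum cost is $3.35.

$3.35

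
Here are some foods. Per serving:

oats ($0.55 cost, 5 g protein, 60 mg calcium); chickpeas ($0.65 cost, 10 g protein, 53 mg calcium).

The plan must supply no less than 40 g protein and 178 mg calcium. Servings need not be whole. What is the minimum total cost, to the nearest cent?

The cheapest plan sits at a corner of the feasible region — with two constraints it uses at most two foods.
oats only: max(40/5, 178/60) = 8 servings → $4.40.
chickpeas only: max(40/10, 178/53) = 4 servings → $2.60.
oats + chickpeas: intersection lies outside the first quadrant.
The minimum over all feasible corners is $2.60.

$2.60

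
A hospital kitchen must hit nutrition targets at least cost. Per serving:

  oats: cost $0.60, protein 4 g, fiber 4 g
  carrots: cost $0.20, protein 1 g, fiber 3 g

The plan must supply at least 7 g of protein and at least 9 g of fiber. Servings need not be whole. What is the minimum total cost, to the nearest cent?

oats only: max(7/4, 9/4) = 2.25 servings → $1.35.
carrots only: max(7/1, 9/3) = 7 servings → $1.40.
oats + carrots with both tight: 1.5 servings and 1 serving → $1.10.
Cheapest feasible corner: $1.10.

$1.10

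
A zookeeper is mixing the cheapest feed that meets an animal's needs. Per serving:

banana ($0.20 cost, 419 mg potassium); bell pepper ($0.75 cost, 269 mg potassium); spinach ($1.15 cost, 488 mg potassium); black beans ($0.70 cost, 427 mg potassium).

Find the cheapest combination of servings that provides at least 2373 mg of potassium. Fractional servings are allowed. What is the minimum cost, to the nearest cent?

Cost per mg of potassium: banana $0.0005, black beans $0.0016, spinach $0.0024, bell pepper $0.0028.
With no serving limits, use only banana: 2373 mg / 419 mg = 5.663 servings × $0.20 = $1.13.

$1.13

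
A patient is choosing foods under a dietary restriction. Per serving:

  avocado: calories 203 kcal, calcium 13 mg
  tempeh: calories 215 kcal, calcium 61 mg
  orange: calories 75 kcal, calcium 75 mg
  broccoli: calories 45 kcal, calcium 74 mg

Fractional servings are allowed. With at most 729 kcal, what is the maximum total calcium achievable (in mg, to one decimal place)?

1198.8 mg

Calcium per kcal: broccoli 1.644, orange 1, tempeh 0.2837, avocado 0.06404.
With no serving limits, spend the whole calories allowance on broccoli: 729 kcal / 45 kcal × 74 mg = 1198.8 mg.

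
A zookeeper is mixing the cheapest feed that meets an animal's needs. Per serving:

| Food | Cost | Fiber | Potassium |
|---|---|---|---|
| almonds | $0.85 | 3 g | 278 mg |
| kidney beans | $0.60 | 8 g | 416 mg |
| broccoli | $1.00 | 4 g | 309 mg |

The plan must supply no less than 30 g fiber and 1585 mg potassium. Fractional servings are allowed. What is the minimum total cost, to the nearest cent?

Two binding constraints pin down two serving amounts, so the optimal mix uses at most two foods. The candidates are each food alone (scaled to the tighter of fiber/potassium) and each pair with both constraints tight.
almonds only: max(30/3, 1585/278) = 10 servings → $8.50.
kidney beans only: max(30/8, 1585/416) = 3.81 servings → $2.29.
broccoli only: max(30/4, 1585/309) = 7.5 servings → $7.50.
almonds + kidney beans with both tight: 0.2049 servings and 3.673 servings → $2.38.
almonds + broccoli with both targets exact would need a negative amount; discard.
kidney beans + broccoli with both tight: 3.626 servings and 0.2475 servings → $2.42.
The minimum over all feasible corners is $2.29.

$2.29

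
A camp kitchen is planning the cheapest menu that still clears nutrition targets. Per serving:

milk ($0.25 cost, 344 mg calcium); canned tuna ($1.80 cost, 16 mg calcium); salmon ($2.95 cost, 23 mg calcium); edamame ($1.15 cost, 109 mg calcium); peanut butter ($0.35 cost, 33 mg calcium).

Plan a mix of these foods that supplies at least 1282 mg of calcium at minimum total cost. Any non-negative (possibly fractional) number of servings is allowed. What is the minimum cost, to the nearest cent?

Cost per mg of calcium: milk $0.0007, edamame $0.0106, peanut butter $0.0106, canned tuna $0.1125, salmon $0.1283.
With no serving limits, use only milk: 1282 mg / 344 mg = 3.727 servings × $0.25 = $0.93.

$0.93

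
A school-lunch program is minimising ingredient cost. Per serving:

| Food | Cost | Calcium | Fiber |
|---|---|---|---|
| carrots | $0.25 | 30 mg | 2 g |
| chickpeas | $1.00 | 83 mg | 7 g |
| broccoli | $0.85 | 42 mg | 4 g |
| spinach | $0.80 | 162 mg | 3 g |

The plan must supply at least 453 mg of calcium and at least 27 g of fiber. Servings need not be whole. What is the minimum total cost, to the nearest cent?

carrots only: max(453/30, 27/2) = 15.1 servings → $3.77.
chickpeas only: max(453/83, 27/7) = 5.458 servings → $5.46.
broccoli only: max(453/42, 27/4) = 10.79 servings → $9.17.
spinach only: max(453/162, 27/3) = 9 servings → $7.20.
carrots + chickpeas: intersection lies outside the first quadrant.
carrots + broccoli with both targets exact would need a negative amount; discard.
carrots + spinach with both tight: 12.88 servings and 0.4103 servings → $3.55.
chickpeas + broccoli: intersection lies outside the first quadrant.
chickpeas + spinach with both tight: 3.407 servings and 1.051 servings → $4.25.
broccoli + spinach with both tight: 5.776 servings and 1.299 servings → $5.95.
So the least-cost plan costs $3.55.

$3.55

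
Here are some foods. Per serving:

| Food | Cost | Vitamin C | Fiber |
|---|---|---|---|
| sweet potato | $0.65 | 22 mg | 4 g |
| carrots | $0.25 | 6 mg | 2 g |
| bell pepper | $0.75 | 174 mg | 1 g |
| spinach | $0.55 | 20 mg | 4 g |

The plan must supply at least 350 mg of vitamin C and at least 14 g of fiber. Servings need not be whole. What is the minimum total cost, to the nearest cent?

$2.88

A basic optimal solution has at most two foods positive. Try each food alone and each pair with both targets met exactly.
sweet potato only: max(350/22, 14/4) = 15.91 servings → $10.34.
carrots only: max(350/6, 14/2) = 58.33 servings → $14.58.
bell pepper only: max(350/174, 14/1) = 14 servings → $10.50.
spinach only: max(350/20, 14/4) = 17.5 servings → $9.62.
sweet potato + carrots: the both-tight solution has a negative serving — not a feasible corner.
sweet potato + bell pepper with both tight: 3.095 servings and 1.62 servings → $3.23.
sweet potato + spinach: intersection lies outside the first quadrant.
carrots + bell pepper with both tight: 6.099 servings and 1.801 servings → $2.88.
carrots + spinach with both targets exact would need a negative amount; discard.
bell pepper + spinach with both tight: 1.657 servings and 3.086 servings → $2.94.
The minimum over all feasible corners is $2.88.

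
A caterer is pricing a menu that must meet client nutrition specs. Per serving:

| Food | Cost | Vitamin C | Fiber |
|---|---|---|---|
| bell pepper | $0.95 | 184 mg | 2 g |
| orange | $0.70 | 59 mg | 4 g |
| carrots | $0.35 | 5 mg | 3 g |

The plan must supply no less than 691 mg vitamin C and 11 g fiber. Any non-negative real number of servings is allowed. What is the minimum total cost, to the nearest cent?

$3.95

Minimising a linear cost over {vitamin C ≥ 691, fiber ≥ 11, servings ≥ 0} — the optimum is at a vertex, using one or two foods.
bell pepper only: max(691/184, 11/2) = 5.5 servings → $5.22.
orange only: max(691/59, 11/4) = 11.71 servings → $8.20.
carrots only: max(691/5, 11/3) = 138.2 servings → $48.37.
bell pepper + orange with both tight: 3.422 servings and 1.039 servings → $3.98.
bell pepper + carrots with both tight: 3.723 servings and 1.185 servings → $3.95.
orange + carrots: intersection lies outside the first quadrant.
The minimum over all feasible corners is $3.95.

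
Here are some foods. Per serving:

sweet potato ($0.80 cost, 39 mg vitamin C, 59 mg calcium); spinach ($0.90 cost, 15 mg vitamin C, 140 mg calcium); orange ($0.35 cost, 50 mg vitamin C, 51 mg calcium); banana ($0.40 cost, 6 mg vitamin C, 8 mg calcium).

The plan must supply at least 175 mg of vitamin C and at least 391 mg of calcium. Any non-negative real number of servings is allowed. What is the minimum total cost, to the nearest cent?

$2.58

Minimising a linear cost over {vitamin C ≥ 175, calcium ≥ 391, servings ≥ 0} — the optimum is at a vertex, using one or two foods.
sweet potato only: max(175/39, 391/59) = 6.627 servings → $5.30.
spinach only: max(175/15, 391/140) = 11.67 servings → $10.50.
orange only: max(175/50, 391/51) = 7.667 servings → $2.68.
banana only: max(175/6, 391/8) = 48.88 servings → $19.55.
sweet potato + spinach with both tight: 4.073 servings and 1.076 servings → $4.23.
sweet potato + orange with both targets exact would need a negative amount; discard.
sweet potato + banana: the both-tight solution has a negative serving — not a feasible corner.
spinach + orange with both tight: 1.704 servings and 2.989 servings → $2.58.
spinach + banana with both tight: 1.314 servings and 25.88 servings → $11.54.
orange + banana: intersection lies outside the first quadrant.
So the least-cost plan costs $2.58.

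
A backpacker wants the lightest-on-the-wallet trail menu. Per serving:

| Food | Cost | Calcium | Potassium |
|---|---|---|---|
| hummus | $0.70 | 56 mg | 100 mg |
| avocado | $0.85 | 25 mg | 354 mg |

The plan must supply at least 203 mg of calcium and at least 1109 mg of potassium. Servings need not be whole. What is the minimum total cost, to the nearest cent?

$3.83

The cheapest plan sits at a corner of the feasible region — with two constraints it uses at most two foods.
hummus only: max(203/56, 1109/100) = 11.09 servings → $7.76.
avocado only: max(203/25, 1109/354) = 8.12 servings → $6.90.
hummus + avocado with both tight: 2.548 servings and 2.413 servings → $3.83.
Cheapest feasible corner: $3.83.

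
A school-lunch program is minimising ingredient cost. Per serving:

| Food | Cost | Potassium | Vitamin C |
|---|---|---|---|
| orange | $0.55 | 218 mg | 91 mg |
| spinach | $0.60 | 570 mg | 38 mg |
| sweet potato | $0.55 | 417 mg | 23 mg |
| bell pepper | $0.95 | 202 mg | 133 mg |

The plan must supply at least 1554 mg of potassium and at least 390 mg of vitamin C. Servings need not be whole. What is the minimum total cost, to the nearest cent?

$2.84

For a min-cost LP with two ≥-constraints, a basic feasible solution has at most two positive variables.
orange only: max(1554/218, 390/91) = 7.128 servings → $3.92.
spinach only: max(1554/570, 390/38) = 10.26 servings → $6.16.
sweet potato only: max(1554/417, 390/23) = 16.96 servings → $9.33.
bell pepper only: max(1554/202, 390/133) = 7.693 servings → $7.31.
orange + spinach with both tight: 3.745 servings and 1.294 servings → $2.84.
orange + sweet potato with both tight: 3.853 servings and 1.712 servings → $3.06.
orange + bell pepper with both targets exact would need a negative amount; discard.
spinach + sweet potato: intersection lies outside the first quadrant.
spinach + bell pepper with both tight: 1.877 servings and 2.396 servings → $3.40.
sweet potato + bell pepper with both tight: 2.517 servings and 2.497 servings → $3.76.
So the least-cost plan costs $2.84.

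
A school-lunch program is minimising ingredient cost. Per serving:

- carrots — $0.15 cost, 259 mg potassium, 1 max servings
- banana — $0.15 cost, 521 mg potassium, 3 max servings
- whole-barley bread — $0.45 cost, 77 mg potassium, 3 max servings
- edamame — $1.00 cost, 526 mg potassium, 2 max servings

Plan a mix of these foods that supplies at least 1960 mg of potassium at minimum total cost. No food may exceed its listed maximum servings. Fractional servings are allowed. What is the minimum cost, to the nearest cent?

Cost per mg of potassium: banana $0.0003, carrots $0.0006, edamame $0.0019, whole-barley bread $0.0058.
Take 3 servings of banana: +1563.0 mg potassium for $0.45 (total $0.45, still need 397.0 mg).
Take 1 serving of carrots: +259.0 mg potassium for $0.15 (total $0.60, still need 138.0 mg).
Take 0.2624 servings of edamame: +138.0 mg potassium for $0.26 (total $0.86, still need 0.0 mg).
Greedy by cheapest-per-mg is optimal for a single linear constraint, so the minimum cost is $0.86.

$0.86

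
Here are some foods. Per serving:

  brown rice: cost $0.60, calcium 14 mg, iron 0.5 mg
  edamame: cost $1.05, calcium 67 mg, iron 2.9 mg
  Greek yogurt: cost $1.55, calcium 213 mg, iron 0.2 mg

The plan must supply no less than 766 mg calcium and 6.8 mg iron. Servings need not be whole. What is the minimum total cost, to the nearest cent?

$6.78

brown rice only: max(766/14, 6.8/0.5) = 54.71 servings → $32.83.
edamame only: max(766/67, 6.8/2.9) = 11.43 servings → $12.00.
Greek yogurt only: max(766/213, 6.8/0.2) = 34 servings → $52.70.
brown rice + edamame: intersection lies outside the first quadrant.
brown rice + Greek yogurt with both tight: 12.49 servings and 2.775 servings → $11.80.
edamame + Greek yogurt with both tight: 2.143 servings and 2.922 servings → $6.78.
So the least-cost plan costs $6.78.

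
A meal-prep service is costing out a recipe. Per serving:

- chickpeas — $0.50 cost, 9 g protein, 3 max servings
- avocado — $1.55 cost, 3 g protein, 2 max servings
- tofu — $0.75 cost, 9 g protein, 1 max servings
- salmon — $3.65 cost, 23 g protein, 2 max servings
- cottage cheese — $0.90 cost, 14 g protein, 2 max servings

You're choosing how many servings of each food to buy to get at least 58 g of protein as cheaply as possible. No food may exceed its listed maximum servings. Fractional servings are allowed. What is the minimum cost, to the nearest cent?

$3.55

Cost per g of protein: chickpeas $0.0556, cottage cheese $0.0643, tofu $0.0833, salmon $0.1587, avocado $0.5167.
Take 3 servings of chickpeas: +27.0 g protein for $1.50 (total $1.50, still need 31.0 g).
Take 2 servings of cottage cheese: +28.0 g protein for $1.80 (total $3.30, still need 3.0 g).
Take 0.3333 servings of tofu: +3.0 g protein for $0.25 (total $3.55, still need 0.0 g).
Filling from the cheapest source first is optimal under one linear minimum: $3.55.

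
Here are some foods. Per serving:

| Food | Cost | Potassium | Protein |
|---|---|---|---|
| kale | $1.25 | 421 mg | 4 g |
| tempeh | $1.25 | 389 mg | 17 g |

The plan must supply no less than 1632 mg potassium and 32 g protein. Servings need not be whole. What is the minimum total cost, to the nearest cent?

$4.96

This is a tiny linear program; its minimum lies at a vertex of the feasible set. List the vertices and price them.
kale only: max(1632/421, 32/4) = 8 servings → $10.00.
tempeh only: max(1632/389, 32/17) = 4.195 servings → $5.24.
kale + tempeh with both tight: 2.731 servings and 1.24 servings → $4.96.
So the least-cost plan costs $4.96.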